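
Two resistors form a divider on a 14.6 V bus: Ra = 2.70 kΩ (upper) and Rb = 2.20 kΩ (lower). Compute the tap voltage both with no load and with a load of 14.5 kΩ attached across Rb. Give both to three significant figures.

Open-circuit: V = 14.6 × 2.20/(2.70 + 2.20) = 6.56 V.
With the load, Rb becomes Rb‖R_L = 1.910 kΩ, so V = 14.6 × 1.910/4.610 = 6.05 V.

Unloaded: 6.56 V; loaded: 6.05 V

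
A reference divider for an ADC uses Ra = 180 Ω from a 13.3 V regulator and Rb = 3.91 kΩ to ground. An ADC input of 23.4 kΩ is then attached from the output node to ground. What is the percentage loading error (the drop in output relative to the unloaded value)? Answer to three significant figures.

0.730 %

The divider's output (Thévenin) resistance is Ra‖Rb = 172.1 Ω.
Fractional drop under load = R_th/(R_th + R_L) = 172.1 / (172.1 + 23400) = 0.007300.
So the output falls by 0.730 %.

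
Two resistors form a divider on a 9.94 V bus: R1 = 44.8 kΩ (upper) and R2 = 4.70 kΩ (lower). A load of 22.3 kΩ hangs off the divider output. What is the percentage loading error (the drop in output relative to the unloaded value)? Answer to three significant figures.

The divider's output (Thévenin) resistance is R1‖R2 = 4.254 kΩ.
Fractional drop under load = R_th/(R_th + R_L) = 4.254 / (4.254 + 22.3) = 0.1602.
So the output falls by 16.0 %.

16.0 %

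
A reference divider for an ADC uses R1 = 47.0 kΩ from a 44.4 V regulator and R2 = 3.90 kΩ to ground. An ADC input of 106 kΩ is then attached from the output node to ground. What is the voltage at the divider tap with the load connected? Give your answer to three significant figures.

V_out ≈ 3.29 V

The load sits in parallel with R2: R2‖R_L = (3.90 × 106) / (3.90 + 106) = 3.762 kΩ.
V_out = 44.4 × 3.762 / (47.0 + 3.762) = 44.4 × 3.762/50.76 = 3.29 V.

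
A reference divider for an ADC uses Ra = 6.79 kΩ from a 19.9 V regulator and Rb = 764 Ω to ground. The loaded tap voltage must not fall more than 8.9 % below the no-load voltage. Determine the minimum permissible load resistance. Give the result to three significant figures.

Output resistance R_th = Ra‖Rb = (6790 × 764)/7554 = 686.7 Ω.
The fractional drop is R_th/(R_th + R_L); requiring this ≤ 0.0890 gives R_L ≥ R_th(1/0.0890 − 1) = 686.7 × 10.24 = 7.03 kΩ.

R_L(min) ≈ 7.03 kΩ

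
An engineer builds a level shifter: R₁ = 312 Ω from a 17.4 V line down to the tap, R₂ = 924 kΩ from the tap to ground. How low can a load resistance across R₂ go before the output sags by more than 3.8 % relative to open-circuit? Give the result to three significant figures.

Output resistance R_th = R₁‖R₂ = (312 × 924000)/924300 = 311.9 Ω.
The fractional drop is R_th/(R_th + R_L); requiring this ≤ 0.0380 gives R_L ≥ R_th(1/0.0380 − 1) = 311.9 × 25.32 = 7.90 kΩ.

R_L(min) ≈ 7.90 kΩ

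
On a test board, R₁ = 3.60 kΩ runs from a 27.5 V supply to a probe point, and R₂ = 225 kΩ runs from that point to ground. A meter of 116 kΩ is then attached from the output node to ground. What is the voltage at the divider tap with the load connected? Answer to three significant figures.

The load sits in parallel with R₂: R₂‖R_L = (225 × 116) / (225 + 116) = 76.54 kΩ.
V_out = 27.5 × 76.54 / (3.60 + 76.54) = 27.5 × 76.54/80.14 = 26.3 V.

V_out ≈ 26.3 V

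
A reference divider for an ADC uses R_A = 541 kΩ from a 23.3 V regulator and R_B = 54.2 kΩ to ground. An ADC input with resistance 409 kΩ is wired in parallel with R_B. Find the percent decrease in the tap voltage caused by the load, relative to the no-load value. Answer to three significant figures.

10.8 %

Unloaded V = 23.3 × 54.2/595.2 = 2.1217 V.
Loaded: R_B‖R_L = 47.86 kΩ, giving V = 23.3 × 47.86/588.9 = 1.8936 V.
Drop = (2.1217 − 1.8936) / 2.1217 = 10.8 %.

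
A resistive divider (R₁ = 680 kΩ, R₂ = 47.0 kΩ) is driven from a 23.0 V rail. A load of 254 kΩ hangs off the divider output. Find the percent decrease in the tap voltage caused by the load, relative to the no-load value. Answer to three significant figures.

The divider's output (Thévenin) resistance is R₁‖R₂ = 43.96 kΩ.
Fractional drop under load = R_th/(R_th + R_L) = 43.96 / (43.96 + 254) = 0.1475.
So the output falls by 14.8 %.

14.8 %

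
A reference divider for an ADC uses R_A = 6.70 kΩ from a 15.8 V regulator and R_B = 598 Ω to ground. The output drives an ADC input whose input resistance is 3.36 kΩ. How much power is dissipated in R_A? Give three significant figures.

P ≈ 32.2 mW

Total resistance from the source is R_A + (R_B‖R_L) = 7208 Ω, so I = 15.8/7208 Ω = 2.192 mA.
P = I²·R_A = (2.192 mA)² × 6.70 kΩ = 32.2 mW.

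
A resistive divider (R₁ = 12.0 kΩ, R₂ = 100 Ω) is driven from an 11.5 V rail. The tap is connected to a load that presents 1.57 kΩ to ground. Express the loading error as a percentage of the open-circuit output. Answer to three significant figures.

5.94 %

The divider's output (Thévenin) resistance is R₁‖R₂ = 99.17 Ω.
Fractional drop under load = R_th/(R_th + R_L) = 99.17 / (99.17 + 1570) = 0.05941.
So the output falls by 5.94 %.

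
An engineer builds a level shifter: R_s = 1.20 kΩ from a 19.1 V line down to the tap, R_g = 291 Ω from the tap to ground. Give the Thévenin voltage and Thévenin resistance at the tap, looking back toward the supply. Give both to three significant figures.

V_th is the open-circuit tap voltage: 19.1 × 291/(1200 + 291) = 3.73 V.
With the supply zeroed, R_s and R_g appear in parallel from the tap: R_th = R_s‖R_g = (1200 × 291)/1491 = 234 Ω.

V_th = 3.73 V, R_th = 234 Ω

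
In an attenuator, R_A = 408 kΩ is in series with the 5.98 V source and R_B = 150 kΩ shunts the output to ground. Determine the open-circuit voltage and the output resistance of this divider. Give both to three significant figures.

V_th = 1.61 V, R_th = 110 kΩ

V_th is the open-circuit tap voltage: 5.98 × 150/(408 + 150) = 1.61 V.
With the supply zeroed, R_A and R_B appear in parallel from the tap: R_th = R_A‖R_B = (408 × 150)/558.0 = 110 kΩ.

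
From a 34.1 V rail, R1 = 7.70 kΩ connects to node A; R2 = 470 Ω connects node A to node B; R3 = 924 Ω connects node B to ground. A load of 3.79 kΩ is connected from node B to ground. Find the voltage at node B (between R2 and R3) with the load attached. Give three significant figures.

V ≈ 2.84 V

At node B, R3 is in parallel with the load: R3‖R_L = 742.9 Ω.
Below node A the resistance is R2 + (R3‖R_L) = 1213 Ω, so V_A = 34.1 × 1213/8913 = 4.640 V.
Then V_B = V_A × (R3‖R_L)/(R2 + R3‖R_L) = 4.640 × 742.9/1213 = 2.84 V.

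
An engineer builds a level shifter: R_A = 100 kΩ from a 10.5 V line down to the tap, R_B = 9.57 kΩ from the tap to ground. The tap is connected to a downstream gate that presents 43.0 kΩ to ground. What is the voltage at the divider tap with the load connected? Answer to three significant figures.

V_out ≈ 0.762 V

The load sits in parallel with R_B: R_B‖R_L = (9.57 × 43.0) / (9.57 + 43.0) = 7.828 kΩ.
V_out = 10.5 × 7.828 / (100 + 7.828) = 10.5 × 7.828/107.8 = 0.762 V.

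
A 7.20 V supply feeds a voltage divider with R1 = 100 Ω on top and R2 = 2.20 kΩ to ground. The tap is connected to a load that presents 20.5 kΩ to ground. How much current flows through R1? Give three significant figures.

R2‖R_L = 1987 Ω, so the source sees R1 + R2‖R_L = 2087 Ω.
I = 7.20 V / 2087 Ω = 3.45 mA.

I ≈ 3.45 mA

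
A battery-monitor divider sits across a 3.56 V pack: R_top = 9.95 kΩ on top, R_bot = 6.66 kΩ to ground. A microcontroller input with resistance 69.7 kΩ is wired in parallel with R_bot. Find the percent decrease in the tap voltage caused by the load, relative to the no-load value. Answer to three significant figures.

The divider's output (Thévenin) resistance is R_top‖R_bot = 3.990 kΩ.
Fractional drop under load = R_th/(R_th + R_L) = 3.990 / (3.990 + 69.7) = 0.05414.
So the output falls by 5.41 %.

5.41 %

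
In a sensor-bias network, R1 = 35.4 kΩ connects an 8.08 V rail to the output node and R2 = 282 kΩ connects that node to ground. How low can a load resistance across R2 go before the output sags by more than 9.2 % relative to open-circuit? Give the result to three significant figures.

R_L(min) ≈ 310 kΩ

Output resistance R_th = R1‖R2 = (35.4 × 282)/317.4 = 31.45 kΩ.
The fractional drop is R_th/(R_th + R_L); requiring this ≤ 0.0920 gives R_L ≥ R_th(1/0.0920 − 1) = 31.45 × 9.870 = 310 kΩ.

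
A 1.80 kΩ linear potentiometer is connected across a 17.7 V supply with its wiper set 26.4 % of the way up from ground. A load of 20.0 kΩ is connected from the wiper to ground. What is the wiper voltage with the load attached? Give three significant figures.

The wiper splits the pot into (1−α)R = 1325 Ω above and αR = 475.2 Ω below.
Lower section ‖ load = 464.2 Ω.
V_wiper = 17.7 × 464.2/(1325 + 464.2) = 4.59 V.

V ≈ 4.59 V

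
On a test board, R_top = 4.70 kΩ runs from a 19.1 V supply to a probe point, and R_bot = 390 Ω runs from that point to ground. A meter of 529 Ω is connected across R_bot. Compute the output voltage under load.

The load sits in parallel with R_bot: R_bot‖R_L = (390 × 529) / (390 + 529) = 224.5 Ω.
V_out = 19.1 × 224.5 / (4700 + 224.5) = 19.1 × 224.5/4924 = 0.871 V.

V_out ≈ 0.871 V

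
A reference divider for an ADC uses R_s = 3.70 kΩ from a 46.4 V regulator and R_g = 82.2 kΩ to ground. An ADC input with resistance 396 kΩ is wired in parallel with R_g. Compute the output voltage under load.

The load sits in parallel with R_g: R_g‖R_L = (82.2 × 396) / (82.2 + 396) = 68.07 kΩ.
V_out = 46.4 × 68.07 / (3.70 + 68.07) = 46.4 × 68.07/71.77 = 44.0 V.
(Unloaded it would have been 44.4 V.)

V_out ≈ 44.0 V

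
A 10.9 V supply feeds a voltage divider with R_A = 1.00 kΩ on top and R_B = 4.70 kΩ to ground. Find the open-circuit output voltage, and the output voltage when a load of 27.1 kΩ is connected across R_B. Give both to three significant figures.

Open-circuit: V = 10.9 × 4.70/(1.00 + 4.70) = 8.99 V.
With the load, R_B becomes R_B‖R_L = 4.005 kΩ, so V = 10.9 × 4.005/5.005 = 8.72 V.

Unloaded: 8.99 V; loaded: 8.72 V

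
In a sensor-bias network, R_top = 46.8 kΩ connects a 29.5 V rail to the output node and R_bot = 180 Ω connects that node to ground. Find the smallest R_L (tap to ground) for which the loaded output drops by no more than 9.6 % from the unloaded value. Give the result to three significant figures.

R_L(min) ≈ 1.69 kΩ

Output resistance R_th = R_top‖R_bot = (46800 × 180)/46980 = 179.3 Ω.
The fractional drop is R_th/(R_th + R_L); requiring this ≤ 0.0960 gives R_L ≥ R_th(1/0.0960 − 1) = 179.3 × 9.417 = 1.69 kΩ.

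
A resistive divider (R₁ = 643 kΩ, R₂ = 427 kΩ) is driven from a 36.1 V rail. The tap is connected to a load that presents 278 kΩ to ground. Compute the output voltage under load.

The load sits in parallel with R₂: R₂‖R_L = (427 × 278) / (427 + 278) = 168.4 kΩ.
V_out = 36.1 × 168.4 / (643 + 168.4) = 36.1 × 168.4/811.4 = 7.49 V.

V_out ≈ 7.49 V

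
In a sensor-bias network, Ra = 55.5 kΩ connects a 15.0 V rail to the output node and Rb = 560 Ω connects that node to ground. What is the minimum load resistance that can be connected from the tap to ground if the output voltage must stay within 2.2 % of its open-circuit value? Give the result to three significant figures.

Output resistance R_th = Ra‖Rb = (55500 × 560)/56060 = 554.4 Ω.
The fractional drop is R_th/(R_th + R_L); requiring this ≤ 0.0220 gives R_L ≥ R_th(1/0.0220 − 1) = 554.4 × 44.45 = 24.6 kΩ.

R_L(min) ≈ 24.6 kΩ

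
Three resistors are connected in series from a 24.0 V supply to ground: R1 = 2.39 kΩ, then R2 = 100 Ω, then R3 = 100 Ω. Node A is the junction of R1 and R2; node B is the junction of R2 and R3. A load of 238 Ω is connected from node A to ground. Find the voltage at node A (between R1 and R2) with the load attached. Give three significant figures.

V ≈ 1.04 V

Below node A the series string R2+R3 = 200.0 Ω sits in parallel with the 238 Ω load: 108.7 Ω.
V_A = 24.0 × 108.7/(2390 + 108.7) = 1.04 V.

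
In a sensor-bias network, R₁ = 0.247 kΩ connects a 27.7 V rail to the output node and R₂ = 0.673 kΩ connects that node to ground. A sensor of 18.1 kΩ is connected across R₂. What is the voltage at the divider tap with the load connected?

V_out ≈ 20.1 V

The load sits in parallel with R₂: R₂‖R_L = (673 × 18100) / (673 + 18100) = 648.9 Ω.
V_out = 27.7 × 648.9 / (247 + 648.9) = 27.7 × 648.9/895.9 = 20.1 V.
(Unloaded it would have been 20.3 V.)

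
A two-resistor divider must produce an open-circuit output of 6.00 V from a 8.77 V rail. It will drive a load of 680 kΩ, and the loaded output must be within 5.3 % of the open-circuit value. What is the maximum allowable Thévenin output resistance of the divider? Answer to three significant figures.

Loading drop = R_th/(R_th + R_L) ≤ 0.0530, so R_th ≤ R_L · ε/(1−ε) = 680 kΩ × 0.0530/0.9470 = 38.1 kΩ.

R_th ≤ 38.1 kΩ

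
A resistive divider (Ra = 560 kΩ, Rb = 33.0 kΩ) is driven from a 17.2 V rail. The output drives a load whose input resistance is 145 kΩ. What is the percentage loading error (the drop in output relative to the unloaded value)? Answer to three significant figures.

Unloaded V = 17.2 × 33.0/593.0 = 0.9572 V.
Loaded: Rb‖R_L = 26.88 kΩ, giving V = 17.2 × 26.88/586.9 = 0.7878 V.
Drop = (0.9572 − 0.7878) / 0.9572 = 17.7 %.

17.7 %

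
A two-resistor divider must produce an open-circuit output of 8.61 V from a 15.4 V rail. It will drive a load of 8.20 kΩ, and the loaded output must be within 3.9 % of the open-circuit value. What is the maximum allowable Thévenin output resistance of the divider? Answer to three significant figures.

Loading drop = R_th/(R_th + R_L) ≤ 0.0390, so R_th ≤ R_L · ε/(1−ε) = 8.20 kΩ × 0.0390/0.9610 = 333 Ω.
(Any R1, R2 with R2/(R1+R2) = 0.559 and R1‖R2 ≤ 333 Ω will meet the spec.)

R_th ≤ 333 Ω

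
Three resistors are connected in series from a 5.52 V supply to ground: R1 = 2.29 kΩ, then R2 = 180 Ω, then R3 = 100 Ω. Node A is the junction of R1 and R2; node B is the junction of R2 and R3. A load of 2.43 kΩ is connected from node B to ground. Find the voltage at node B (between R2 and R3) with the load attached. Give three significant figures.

V ≈ 0.207 V

At node B, R3 is in parallel with the load: R3‖R_L = 96.05 Ω.
Below node A the resistance is R2 + (R3‖R_L) = 276.0 Ω, so V_A = 5.52 × 276.0/2566 = 0.5938 V.
Then V_B = V_A × (R3‖R_L)/(R2 + R3‖R_L) = 0.5938 × 96.05/276.0 = 0.207 V.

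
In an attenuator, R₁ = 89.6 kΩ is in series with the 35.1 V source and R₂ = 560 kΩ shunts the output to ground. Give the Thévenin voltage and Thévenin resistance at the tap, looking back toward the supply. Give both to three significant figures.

V_th is the open-circuit tap voltage: 35.1 × 560/(89.6 + 560) = 30.3 V.
With the supply zeroed, R₁ and R₂ appear in parallel from the tap: R_th = R₁‖R₂ = (89.6 × 560)/649.6 = 77.2 kΩ.

V_th = 30.3 V, R_th = 77.2 kΩ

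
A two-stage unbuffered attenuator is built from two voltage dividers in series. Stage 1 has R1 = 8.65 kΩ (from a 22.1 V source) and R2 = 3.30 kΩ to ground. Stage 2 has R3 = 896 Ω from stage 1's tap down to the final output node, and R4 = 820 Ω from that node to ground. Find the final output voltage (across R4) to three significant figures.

Stage 2 presents R3+R4 = 1716 Ω as a load on stage 1's tap.
Stage 1's lower leg becomes R2‖(R3+R4) = 1129 Ω, so V_mid = 22.1 × 1129/9779 = 2.551 V.
Stage 2 is itself unloaded: V_out = V_mid × R4/(R3+R4) = 2.551 × 820/1716 = 1.22 V.

V_out ≈ 1.22 V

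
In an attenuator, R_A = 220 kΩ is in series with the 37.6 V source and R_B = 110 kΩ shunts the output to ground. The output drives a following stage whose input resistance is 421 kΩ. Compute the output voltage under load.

V_out ≈ 10.7 V

The load sits in parallel with R_B: R_B‖R_L = (110 × 421) / (110 + 421) = 87.21 kΩ.
V_out = 37.6 × 87.21 / (220 + 87.21) = 37.6 × 87.21/307.2 = 10.7 V.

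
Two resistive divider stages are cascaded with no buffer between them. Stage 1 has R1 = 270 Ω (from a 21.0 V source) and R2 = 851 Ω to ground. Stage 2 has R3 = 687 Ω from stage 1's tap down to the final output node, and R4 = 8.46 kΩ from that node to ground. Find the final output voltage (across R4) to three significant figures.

V_out ≈ 14.4 V

Stage 2 presents R3+R4 = 9147 Ω as a load on stage 1's tap.
Stage 1's lower leg becomes R2‖(R3+R4) = 778.6 Ω, so V_mid = 21.0 × 778.6/1049 = 15.59 V.
Stage 2 is itself unloaded: V_out = V_mid × R4/(R3+R4) = 15.59 × 8460/9147 = 14.4 V.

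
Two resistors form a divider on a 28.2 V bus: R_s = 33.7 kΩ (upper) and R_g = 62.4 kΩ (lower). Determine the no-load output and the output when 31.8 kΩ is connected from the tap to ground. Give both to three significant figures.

Unloaded: 18.3 V; loaded: 10.8 V

Open-circuit: V = 28.2 × 62.4/(33.7 + 62.4) = 18.3 V.
With the load, R_g becomes R_g‖R_L = 21.06 kΩ, so V = 28.2 × 21.06/54.76 = 10.8 V.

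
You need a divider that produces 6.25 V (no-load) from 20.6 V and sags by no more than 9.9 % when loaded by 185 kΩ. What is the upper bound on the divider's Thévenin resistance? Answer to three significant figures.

R_th ≤ 20.3 kΩ

Loading drop = R_th/(R_th + R_L) ≤ 0.0990, so R_th ≤ R_L · ε/(1−ε) = 185 kΩ × 0.0990/0.9010 = 20.3 kΩ.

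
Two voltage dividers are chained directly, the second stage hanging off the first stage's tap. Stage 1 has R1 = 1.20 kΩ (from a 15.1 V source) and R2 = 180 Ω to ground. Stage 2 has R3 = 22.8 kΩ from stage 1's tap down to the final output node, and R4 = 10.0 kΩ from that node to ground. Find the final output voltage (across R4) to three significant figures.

V_out ≈ 0.598 V

Stage 2 presents R3+R4 = 32800 Ω as a load on stage 1's tap.
Stage 1's lower leg becomes R2‖(R3+R4) = 179.0 Ω, so V_mid = 15.1 × 179.0/1379 = 1.960 V.
Stage 2 is itself unloaded: V_out = V_mid × R4/(R3+R4) = 1.960 × 10000/32800 = 0.598 V.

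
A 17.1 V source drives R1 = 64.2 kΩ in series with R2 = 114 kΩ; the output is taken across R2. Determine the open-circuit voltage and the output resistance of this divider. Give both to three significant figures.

V_th is the open-circuit tap voltage: 17.1 × 114/(64.2 + 114) = 10.9 V.
With the supply zeroed, R1 and R2 appear in parallel from the tap: R_th = R1‖R2 = (64.2 × 114)/178.2 = 41.1 kΩ.

V_th = 10.9 V, R_th = 41.1 kΩ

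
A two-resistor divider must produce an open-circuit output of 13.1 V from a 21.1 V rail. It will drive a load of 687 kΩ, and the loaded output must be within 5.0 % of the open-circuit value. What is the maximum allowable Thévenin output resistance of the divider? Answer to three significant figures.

R_th ≤ 36.2 kΩ

Loading drop = R_th/(R_th + R_L) ≤ 0.0500, so R_th ≤ R_L · ε/(1−ε) = 687 kΩ × 0.0500/0.9500 = 36.2 kΩ.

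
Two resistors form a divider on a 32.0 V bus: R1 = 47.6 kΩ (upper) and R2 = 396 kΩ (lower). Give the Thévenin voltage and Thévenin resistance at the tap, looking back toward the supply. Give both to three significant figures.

V_th is the open-circuit tap voltage: 32.0 × 396/(47.6 + 396) = 28.6 V.
With the supply zeroed, R1 and R2 appear in parallel from the tap: R_th = R1‖R2 = (47.6 × 396)/443.6 = 42.5 kΩ.

V_th = 28.6 V, R_th = 42.5 kΩ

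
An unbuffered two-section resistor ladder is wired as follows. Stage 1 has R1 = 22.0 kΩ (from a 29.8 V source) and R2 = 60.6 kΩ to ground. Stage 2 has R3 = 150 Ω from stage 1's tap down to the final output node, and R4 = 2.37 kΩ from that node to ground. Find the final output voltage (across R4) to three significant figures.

V_out ≈ 2.78 V

Stage 2 presents R3+R4 = 2520 Ω as a load on stage 1's tap.
Stage 1's lower leg becomes R2‖(R3+R4) = 2419 Ω, so V_mid = 29.8 × 2419/24420 = 2.952 V.
Stage 2 is itself unloaded: V_out = V_mid × R4/(R3+R4) = 2.952 × 2370/2520 = 2.78 V.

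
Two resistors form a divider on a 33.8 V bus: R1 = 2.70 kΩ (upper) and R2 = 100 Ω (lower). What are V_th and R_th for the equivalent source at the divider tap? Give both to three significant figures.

V_th = 1.21 V, R_th = 96.4 Ω

V_th is the open-circuit tap voltage: 33.8 × 100/(2700 + 100) = 1.21 V.
With the supply zeroed, R1 and R2 appear in parallel from the tap: R_th = R1‖R2 = (2700 × 100)/2800 = 96.4 Ω.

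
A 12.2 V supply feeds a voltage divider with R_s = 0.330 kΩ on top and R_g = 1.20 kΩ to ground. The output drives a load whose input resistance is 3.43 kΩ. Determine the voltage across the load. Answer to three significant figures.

V_out ≈ 8.90 V

The load sits in parallel with R_g: R_g‖R_L = (1200 × 3430) / (1200 + 3430) = 889.0 Ω.
V_out = 12.2 × 889.0 / (330 + 889.0) = 12.2 × 889.0/1219 = 8.90 V.
(Unloaded it would have been 9.57 V.)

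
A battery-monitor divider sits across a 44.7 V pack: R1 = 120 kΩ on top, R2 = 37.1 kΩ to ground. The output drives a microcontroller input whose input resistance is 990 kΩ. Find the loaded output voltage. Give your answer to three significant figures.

The load sits in parallel with R2: R2‖R_L = (37.1 × 990) / (37.1 + 990) = 35.76 kΩ.
V_out = 44.7 × 35.76 / (120 + 35.76) = 44.7 × 35.76/155.8 = 10.3 V.
(Unloaded it would have been 10.6 V.)

V_out ≈ 10.3 V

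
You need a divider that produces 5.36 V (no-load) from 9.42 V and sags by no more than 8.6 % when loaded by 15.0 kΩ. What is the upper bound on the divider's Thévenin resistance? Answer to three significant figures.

R_th ≤ 1.41 kΩ

Loading drop = R_th/(R_th + R_L) ≤ 0.0860, so R_th ≤ R_L · ε/(1−ε) = 15.0 kΩ × 0.0860/0.9140 = 1.41 kΩ.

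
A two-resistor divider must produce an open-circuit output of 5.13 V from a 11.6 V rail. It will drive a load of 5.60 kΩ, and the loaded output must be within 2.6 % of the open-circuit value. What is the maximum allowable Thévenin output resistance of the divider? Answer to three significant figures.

Loading drop = R_th/(R_th + R_L) ≤ 0.0260, so R_th ≤ R_L · ε/(1−ε) = 5.60 kΩ × 0.0260/0.9740 = 149 Ω.
(Any R1, R2 with R2/(R1+R2) = 0.442 and R1‖R2 ≤ 149 Ω will meet the spec.)

R_th ≤ 149 Ω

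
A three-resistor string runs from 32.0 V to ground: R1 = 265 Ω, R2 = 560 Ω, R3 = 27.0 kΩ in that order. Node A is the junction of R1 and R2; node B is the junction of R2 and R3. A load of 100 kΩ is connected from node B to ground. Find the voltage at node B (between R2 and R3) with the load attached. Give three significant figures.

V ≈ 30.8 V

At node B, R3 is in parallel with the load: R3‖R_L = 21260 Ω.
Below node A the resistance is R2 + (R3‖R_L) = 21820 Ω, so V_A = 32.0 × 21820/22080 = 31.62 V.
Then V_B = V_A × (R3‖R_L)/(R2 + R3‖R_L) = 31.62 × 21260/21820 = 30.8 V.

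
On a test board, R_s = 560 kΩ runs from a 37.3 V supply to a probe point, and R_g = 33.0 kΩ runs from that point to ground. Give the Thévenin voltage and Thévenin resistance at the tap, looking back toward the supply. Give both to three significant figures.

V_th is the open-circuit tap voltage: 37.3 × 33.0/(560 + 33.0) = 2.08 V.
With the supply zeroed, R_s and R_g appear in parallel from the tap: R_th = R_s‖R_g = (560 × 33.0)/593.0 = 31.2 kΩ.

V_th = 2.08 V, R_th = 31.2 kΩ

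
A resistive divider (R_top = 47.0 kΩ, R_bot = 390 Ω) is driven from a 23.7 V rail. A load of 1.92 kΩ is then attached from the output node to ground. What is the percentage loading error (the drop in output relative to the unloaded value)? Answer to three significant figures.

16.8 %

Unloaded V = 23.7 × 390/47390 = 0.1950 V.
Loaded: R_bot‖R_L = 324.2 Ω, giving V = 23.7 × 324.2/47320 = 0.1623 V.
Drop = (0.1950 − 0.1623) / 0.1950 = 16.8 %.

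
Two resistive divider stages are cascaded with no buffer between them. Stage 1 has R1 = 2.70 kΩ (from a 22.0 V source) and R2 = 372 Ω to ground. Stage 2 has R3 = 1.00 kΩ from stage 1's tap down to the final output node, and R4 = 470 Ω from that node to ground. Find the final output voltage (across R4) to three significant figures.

V_out ≈ 0.697 V

Stage 2 presents R3+R4 = 1470 Ω as a load on stage 1's tap.
Stage 1's lower leg becomes R2‖(R3+R4) = 296.9 Ω, so V_mid = 22.0 × 296.9/2997 = 2.179 V.
Stage 2 is itself unloaded: V_out = V_mid × R4/(R3+R4) = 2.179 × 470/1470 = 0.697 V.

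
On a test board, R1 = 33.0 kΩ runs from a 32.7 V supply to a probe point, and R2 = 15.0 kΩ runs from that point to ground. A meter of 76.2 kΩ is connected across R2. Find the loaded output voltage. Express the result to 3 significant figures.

The load sits in parallel with R2: R2‖R_L = (15.0 × 76.2) / (15.0 + 76.2) = 12.53 kΩ.
V_out = 32.7 × 12.53 / (33.0 + 12.53) = 32.7 × 12.53/45.53 = 9.00 V.
(Unloaded it would have been 10.2 V.)

V_out ≈ 9.00 V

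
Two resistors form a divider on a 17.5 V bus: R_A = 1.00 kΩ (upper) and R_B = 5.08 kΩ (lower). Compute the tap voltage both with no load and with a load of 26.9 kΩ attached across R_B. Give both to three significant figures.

Open-circuit: V = 17.5 × 5.08/(1.00 + 5.08) = 14.6 V.
With the load, R_B becomes R_B‖R_L = 4.273 kΩ, so V = 17.5 × 4.273/5.273 = 14.2 V.

Unloaded: 14.6 V; loaded: 14.2 V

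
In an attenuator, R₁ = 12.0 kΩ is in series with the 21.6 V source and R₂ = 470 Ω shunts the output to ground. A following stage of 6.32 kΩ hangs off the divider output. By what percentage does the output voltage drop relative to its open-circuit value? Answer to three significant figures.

6.68 %

The divider's output (Thévenin) resistance is R₁‖R₂ = 452.3 Ω.
Fractional drop under load = R_th/(R_th + R_L) = 452.3 / (452.3 + 6320) = 0.06678.
So the output falls by 6.68 %.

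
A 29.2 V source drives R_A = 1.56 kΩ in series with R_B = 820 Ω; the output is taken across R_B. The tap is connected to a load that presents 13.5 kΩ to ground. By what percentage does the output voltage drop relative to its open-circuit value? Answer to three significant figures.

The divider's output (Thévenin) resistance is R_A‖R_B = 537.5 Ω.
Fractional drop under load = R_th/(R_th + R_L) = 537.5 / (537.5 + 13500) = 0.03829.
So the output falls by 3.83 %.

3.83 %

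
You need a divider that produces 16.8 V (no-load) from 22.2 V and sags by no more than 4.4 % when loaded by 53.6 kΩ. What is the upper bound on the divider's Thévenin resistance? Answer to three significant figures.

R_th ≤ 2.47 kΩ

Loading drop = R_th/(R_th + R_L) ≤ 0.0440, so R_th ≤ R_L · ε/(1−ε) = 53.6 kΩ × 0.0440/0.9560 = 2.47 kΩ.
(Any R1, R2 with R2/(R1+R2) = 0.757 and R1‖R2 ≤ 2.47 kΩ will meet the spec.)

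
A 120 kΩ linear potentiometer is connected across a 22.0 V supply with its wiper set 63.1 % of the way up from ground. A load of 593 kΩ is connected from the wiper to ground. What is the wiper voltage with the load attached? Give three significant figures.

The wiper splits the pot into (1−α)R = 44.28 kΩ above and αR = 75.72 kΩ below.
Lower section ‖ load = 67.15 kΩ.
V_wiper = 22.0 × 67.15/(44.28 + 67.15) = 13.3 V.

V ≈ 13.3 V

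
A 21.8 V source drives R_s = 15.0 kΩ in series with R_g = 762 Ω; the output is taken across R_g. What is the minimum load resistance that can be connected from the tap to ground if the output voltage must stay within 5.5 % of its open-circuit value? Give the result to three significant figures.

R_L(min) ≈ 12.5 kΩ

Output resistance R_th = R_s‖R_g = (15000 × 762)/15760 = 725.2 Ω.
The fractional drop is R_th/(R_th + R_L); requiring this ≤ 0.0550 gives R_L ≥ R_th(1/0.0550 − 1) = 725.2 × 17.18 = 12.5 kΩ.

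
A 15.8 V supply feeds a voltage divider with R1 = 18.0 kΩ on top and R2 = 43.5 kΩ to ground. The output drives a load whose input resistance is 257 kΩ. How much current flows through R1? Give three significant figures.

I ≈ 0.286 mA

R2‖R_L = 37.20 kΩ, so the source sees R1 + R2‖R_L = 55.20 kΩ.
I = 15.8 V / 55.20 kΩ = 0.286 mA.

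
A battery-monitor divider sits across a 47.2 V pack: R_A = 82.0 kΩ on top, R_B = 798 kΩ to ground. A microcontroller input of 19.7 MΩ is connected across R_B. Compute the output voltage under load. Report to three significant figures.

The load sits in parallel with R_B: R_B‖R_L = (798 × 19700) / (798 + 19700) = 766.9 kΩ.
V_out = 47.2 × 766.9 / (82.0 + 766.9) = 47.2 × 766.9/848.9 = 42.6 V.

V_out ≈ 42.6 V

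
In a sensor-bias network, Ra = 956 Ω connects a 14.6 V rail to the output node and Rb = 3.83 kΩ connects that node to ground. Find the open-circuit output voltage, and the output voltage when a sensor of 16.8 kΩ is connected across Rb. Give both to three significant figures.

Unloaded: 11.7 V; loaded: 11.2 V

Open-circuit: V = 14.6 × 3830/(956 + 3830) = 11.7 V.
With the load, Rb becomes Rb‖R_L = 3119 Ω, so V = 14.6 × 3119/4075 = 11.2 V.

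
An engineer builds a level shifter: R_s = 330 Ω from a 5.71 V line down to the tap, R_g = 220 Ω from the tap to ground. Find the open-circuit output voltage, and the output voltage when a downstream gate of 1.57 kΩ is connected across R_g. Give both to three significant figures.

Open-circuit: V = 5.71 × 220/(330 + 220) = 2.28 V.
With the load, R_g becomes R_g‖R_L = 193.0 Ω, so V = 5.71 × 193.0/523.0 = 2.11 V.

Unloaded: 2.28 V; loaded: 2.11 V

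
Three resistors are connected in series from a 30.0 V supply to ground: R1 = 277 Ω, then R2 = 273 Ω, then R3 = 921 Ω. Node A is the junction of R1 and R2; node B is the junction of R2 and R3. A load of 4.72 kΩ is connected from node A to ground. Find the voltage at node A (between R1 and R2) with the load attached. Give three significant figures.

Below node A the series string R2+R3 = 1194 Ω sits in parallel with the 4720 Ω load: 952.9 Ω.
V_A = 30.0 × 952.9/(277 + 952.9) = 23.2 V.

V ≈ 23.2 V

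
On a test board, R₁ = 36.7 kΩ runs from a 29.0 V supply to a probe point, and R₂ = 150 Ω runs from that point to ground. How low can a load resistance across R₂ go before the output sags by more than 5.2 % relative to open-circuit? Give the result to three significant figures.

R_L(min) ≈ 2.72 kΩ

Output resistance R_th = R₁‖R₂ = (36700 × 150)/36850 = 149.4 Ω.
The fractional drop is R_th/(R_th + R_L); requiring this ≤ 0.0520 gives R_L ≥ R_th(1/0.0520 − 1) = 149.4 × 18.23 = 2.72 kΩ.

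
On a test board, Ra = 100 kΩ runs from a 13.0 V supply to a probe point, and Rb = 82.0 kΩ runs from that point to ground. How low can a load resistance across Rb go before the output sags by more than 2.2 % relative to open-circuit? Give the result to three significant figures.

Output resistance R_th = Ra‖Rb = (100 × 82.0)/182.0 = 45.05 kΩ.
The fractional drop is R_th/(R_th + R_L); requiring this ≤ 0.0220 gives R_L ≥ R_th(1/0.0220 − 1) = 45.05 × 44.45 = 2.00 MΩ.

R_L(min) ≈ 2.00 MΩ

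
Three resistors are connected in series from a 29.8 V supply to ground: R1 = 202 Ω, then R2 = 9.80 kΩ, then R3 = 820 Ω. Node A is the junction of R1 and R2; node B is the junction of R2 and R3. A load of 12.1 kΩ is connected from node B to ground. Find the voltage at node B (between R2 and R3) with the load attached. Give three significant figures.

V ≈ 2.12 V

At node B, R3 is in parallel with the load: R3‖R_L = 768.0 Ω.
Below node A the resistance is R2 + (R3‖R_L) = 10570 Ω, so V_A = 29.8 × 10570/10770 = 29.24 V.
Then V_B = V_A × (R3‖R_L)/(R2 + R3‖R_L) = 29.24 × 768.0/10570 = 2.12 V.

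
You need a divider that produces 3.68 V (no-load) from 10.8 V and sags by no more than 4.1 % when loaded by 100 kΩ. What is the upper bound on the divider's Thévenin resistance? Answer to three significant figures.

Loading drop = R_th/(R_th + R_L) ≤ 0.0410, so R_th ≤ R_L · ε/(1−ε) = 100 kΩ × 0.0410/0.9590 = 4.28 kΩ.
(Any R1, R2 with R2/(R1+R2) = 0.341 and R1‖R2 ≤ 4.28 kΩ will meet the spec.)

R_th ≤ 4.28 kΩ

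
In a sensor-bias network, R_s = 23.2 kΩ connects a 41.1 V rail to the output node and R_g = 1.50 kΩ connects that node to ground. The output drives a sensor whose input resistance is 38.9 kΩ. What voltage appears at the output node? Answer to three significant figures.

V_out ≈ 2.41 V

The load sits in parallel with R_g: R_g‖R_L = (1.50 × 38.9) / (1.50 + 38.9) = 1.444 kΩ.
V_out = 41.1 × 1.444 / (23.2 + 1.444) = 41.1 × 1.444/24.64 = 2.41 V.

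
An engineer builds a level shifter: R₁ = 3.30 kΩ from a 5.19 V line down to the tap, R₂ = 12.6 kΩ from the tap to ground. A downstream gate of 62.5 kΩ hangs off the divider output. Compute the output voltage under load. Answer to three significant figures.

V_out ≈ 3.95 V

The load sits in parallel with R₂: R₂‖R_L = (12.6 × 62.5) / (12.6 + 62.5) = 10.49 kΩ.
V_out = 5.19 × 10.49 / (3.30 + 10.49) = 5.19 × 10.49/13.79 = 3.95 V.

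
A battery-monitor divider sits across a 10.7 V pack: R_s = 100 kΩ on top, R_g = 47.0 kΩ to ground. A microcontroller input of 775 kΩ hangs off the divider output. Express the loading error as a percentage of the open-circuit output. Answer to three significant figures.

3.96 %

The divider's output (Thévenin) resistance is R_s‖R_g = 31.97 kΩ.
Fractional drop under load = R_th/(R_th + R_L) = 31.97 / (31.97 + 775) = 0.03962.
So the output falls by 3.96 %.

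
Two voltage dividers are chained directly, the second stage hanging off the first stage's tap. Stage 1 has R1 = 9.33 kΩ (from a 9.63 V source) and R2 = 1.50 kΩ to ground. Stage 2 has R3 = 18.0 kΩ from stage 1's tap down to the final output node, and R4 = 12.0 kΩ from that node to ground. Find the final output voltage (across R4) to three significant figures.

V_out ≈ 0.511 V

Stage 2 presents R3+R4 = 30.00 kΩ as a load on stage 1's tap.
Stage 1's lower leg becomes R2‖(R3+R4) = 1.429 kΩ, so V_mid = 9.63 × 1.429/10.76 = 1.279 V.
Stage 2 is itself unloaded: V_out = V_mid × R4/(R3+R4) = 1.279 × 12.0/30.00 = 0.511 V.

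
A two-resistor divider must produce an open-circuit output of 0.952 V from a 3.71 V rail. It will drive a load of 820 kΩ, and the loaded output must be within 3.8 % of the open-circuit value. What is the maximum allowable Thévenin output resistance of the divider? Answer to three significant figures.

R_th ≤ 32.4 kΩ

Loading drop = R_th/(R_th + R_L) ≤ 0.0380, so R_th ≤ R_L · ε/(1−ε) = 820 kΩ × 0.0380/0.9620 = 32.4 kΩ.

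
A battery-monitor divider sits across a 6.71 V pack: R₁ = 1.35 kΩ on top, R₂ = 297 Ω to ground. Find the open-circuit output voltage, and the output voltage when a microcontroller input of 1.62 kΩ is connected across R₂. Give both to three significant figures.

Unloaded: 1.21 V; loaded: 1.05 V

Open-circuit: V = 6.71 × 297/(1350 + 297) = 1.21 V.
With the load, R₂ becomes R₂‖R_L = 251.0 Ω, so V = 6.71 × 251.0/1601 = 1.05 V.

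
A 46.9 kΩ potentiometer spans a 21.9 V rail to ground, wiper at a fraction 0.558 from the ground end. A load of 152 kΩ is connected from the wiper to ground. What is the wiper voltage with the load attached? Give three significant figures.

V ≈ 11.4 V

The wiper splits the pot into (1−α)R = 20.73 kΩ above and αR = 26.17 kΩ below.
Lower section ‖ load = 22.33 kΩ.
V_wiper = 21.9 × 22.33/(20.73 + 22.33) = 11.4 V.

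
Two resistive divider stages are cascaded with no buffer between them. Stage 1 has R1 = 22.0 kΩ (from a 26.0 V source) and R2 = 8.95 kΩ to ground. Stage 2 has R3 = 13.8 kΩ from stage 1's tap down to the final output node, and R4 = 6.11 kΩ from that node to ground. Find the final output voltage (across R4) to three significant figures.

Stage 2 presents R3+R4 = 19.91 kΩ as a load on stage 1's tap.
Stage 1's lower leg becomes R2‖(R3+R4) = 6.174 kΩ, so V_mid = 26.0 × 6.174/28.17 = 5.698 V.
Stage 2 is itself unloaded: V_out = V_mid × R4/(R3+R4) = 5.698 × 6.11/19.91 = 1.75 V.

V_out ≈ 1.75 V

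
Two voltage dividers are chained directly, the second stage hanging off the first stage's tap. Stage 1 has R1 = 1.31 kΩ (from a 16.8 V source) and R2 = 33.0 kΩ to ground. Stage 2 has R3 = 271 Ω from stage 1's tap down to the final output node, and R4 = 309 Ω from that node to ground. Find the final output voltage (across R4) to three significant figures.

Stage 2 presents R3+R4 = 580.0 Ω as a load on stage 1's tap.
Stage 1's lower leg becomes R2‖(R3+R4) = 570.0 Ω, so V_mid = 16.8 × 570.0/1880 = 5.094 V.
Stage 2 is itself unloaded: V_out = V_mid × R4/(R3+R4) = 5.094 × 309/580.0 = 2.71 V.

V_out ≈ 2.71 V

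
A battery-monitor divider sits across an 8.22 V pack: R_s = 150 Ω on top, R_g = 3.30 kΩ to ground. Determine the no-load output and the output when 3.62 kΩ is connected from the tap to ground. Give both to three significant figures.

Unloaded: 7.86 V; loaded: 7.56 V

Open-circuit: V = 8.22 × 3300/(150 + 3300) = 7.86 V.
With the load, R_g becomes R_g‖R_L = 1726 Ω, so V = 8.22 × 1726/1876 = 7.56 V.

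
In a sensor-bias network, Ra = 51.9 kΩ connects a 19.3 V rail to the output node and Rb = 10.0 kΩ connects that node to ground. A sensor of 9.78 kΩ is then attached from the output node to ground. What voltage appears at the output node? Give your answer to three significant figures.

V_out ≈ 1.68 V

The load sits in parallel with Rb: Rb‖R_L = (10.0 × 9.78) / (10.0 + 9.78) = 4.944 kΩ.
V_out = 19.3 × 4.944 / (51.9 + 4.944) = 19.3 × 4.944/56.84 = 1.68 V.
(Unloaded it would have been 3.12 V.)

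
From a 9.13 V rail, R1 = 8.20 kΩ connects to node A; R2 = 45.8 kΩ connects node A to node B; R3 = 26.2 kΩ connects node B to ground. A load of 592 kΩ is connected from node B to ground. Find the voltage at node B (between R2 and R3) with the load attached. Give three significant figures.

V ≈ 2.90 V

At node B, R3 is in parallel with the load: R3‖R_L = 25.09 kΩ.
Below node A the resistance is R2 + (R3‖R_L) = 70.89 kΩ, so V_A = 9.13 × 70.89/79.09 = 8.183 V.
Then V_B = V_A × (R3‖R_L)/(R2 + R3‖R_L) = 8.183 × 25.09/70.89 = 2.90 V.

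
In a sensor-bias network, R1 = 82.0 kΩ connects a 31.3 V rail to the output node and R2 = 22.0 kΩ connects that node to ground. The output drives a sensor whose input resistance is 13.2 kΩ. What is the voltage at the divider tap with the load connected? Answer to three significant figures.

The load sits in parallel with R2: R2‖R_L = (22.0 × 13.2) / (22.0 + 13.2) = 8.250 kΩ.
V_out = 31.3 × 8.250 / (82.0 + 8.250) = 31.3 × 8.250/90.25 = 2.86 V.
(Unloaded it would have been 6.62 V.)

V_out ≈ 2.86 V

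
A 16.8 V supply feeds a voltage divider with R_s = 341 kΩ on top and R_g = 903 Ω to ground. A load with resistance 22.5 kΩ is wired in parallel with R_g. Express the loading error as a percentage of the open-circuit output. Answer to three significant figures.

The divider's output (Thévenin) resistance is R_s‖R_g = 900.6 Ω.
Fractional drop under load = R_th/(R_th + R_L) = 900.6 / (900.6 + 22500) = 0.03849.
So the output falls by 3.85 %.

3.85 %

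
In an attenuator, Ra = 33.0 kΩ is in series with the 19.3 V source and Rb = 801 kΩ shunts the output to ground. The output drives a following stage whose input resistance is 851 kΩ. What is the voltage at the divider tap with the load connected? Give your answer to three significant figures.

V_out ≈ 17.9 V

The load sits in parallel with Rb: Rb‖R_L = (801 × 851) / (801 + 851) = 412.6 kΩ.
V_out = 19.3 × 412.6 / (33.0 + 412.6) = 19.3 × 412.6/445.6 = 17.9 V.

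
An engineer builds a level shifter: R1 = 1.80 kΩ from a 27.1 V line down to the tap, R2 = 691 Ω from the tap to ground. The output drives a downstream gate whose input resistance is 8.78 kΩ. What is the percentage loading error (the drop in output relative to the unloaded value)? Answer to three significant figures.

5.38 %

The divider's output (Thévenin) resistance is R1‖R2 = 499.3 Ω.
Fractional drop under load = R_th/(R_th + R_L) = 499.3 / (499.3 + 8780) = 0.05381.
So the output falls by 5.38 %.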